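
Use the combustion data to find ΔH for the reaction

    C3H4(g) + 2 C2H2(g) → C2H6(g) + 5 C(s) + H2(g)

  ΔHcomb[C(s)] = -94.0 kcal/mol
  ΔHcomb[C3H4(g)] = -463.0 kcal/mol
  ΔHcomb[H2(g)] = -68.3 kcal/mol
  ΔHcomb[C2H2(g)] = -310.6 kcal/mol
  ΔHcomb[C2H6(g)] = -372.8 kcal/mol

ΔH = -173.1 kcal/mol

Using ΔH = Σ nΔHc°(reactants) − Σ nΔHc°(products):
= [1·(-463.0) + 2·(-310.6)] − [1·(-372.8) + 5·(-94.0) + 1·(-68.3)]
= -173.1 kcal/mol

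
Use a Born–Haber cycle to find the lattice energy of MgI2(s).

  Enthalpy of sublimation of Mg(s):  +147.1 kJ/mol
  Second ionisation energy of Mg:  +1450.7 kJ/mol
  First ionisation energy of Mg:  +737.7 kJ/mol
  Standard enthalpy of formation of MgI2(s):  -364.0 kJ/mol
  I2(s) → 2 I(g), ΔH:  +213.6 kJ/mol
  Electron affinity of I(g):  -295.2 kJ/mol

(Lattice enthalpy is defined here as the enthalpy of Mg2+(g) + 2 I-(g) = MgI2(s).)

U = -2322.7 kJ/mol

ΔHf° = 1·ΔHsub + 1·(ΣIE) + 1·D(I2) + 2·EA + U
-364.0 = 1·(+147.1) + 1·(+2188.4) + 1·(+213.6) + 2·(-295.2) + U
U = -364.0 − (+1958.7) = -2322.7 kJ/mol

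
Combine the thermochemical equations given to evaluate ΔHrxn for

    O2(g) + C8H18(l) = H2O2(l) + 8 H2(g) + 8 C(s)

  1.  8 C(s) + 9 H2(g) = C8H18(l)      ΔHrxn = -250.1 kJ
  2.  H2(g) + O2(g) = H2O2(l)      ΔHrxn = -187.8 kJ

ΔHrxn = 62.3 kJ

eq. 1 reversed: +250.1 kJ
eq. 2 as written: -187.8 kJ
ΔHrxn = (+250.1) + (-187.8) = 62.3 kJ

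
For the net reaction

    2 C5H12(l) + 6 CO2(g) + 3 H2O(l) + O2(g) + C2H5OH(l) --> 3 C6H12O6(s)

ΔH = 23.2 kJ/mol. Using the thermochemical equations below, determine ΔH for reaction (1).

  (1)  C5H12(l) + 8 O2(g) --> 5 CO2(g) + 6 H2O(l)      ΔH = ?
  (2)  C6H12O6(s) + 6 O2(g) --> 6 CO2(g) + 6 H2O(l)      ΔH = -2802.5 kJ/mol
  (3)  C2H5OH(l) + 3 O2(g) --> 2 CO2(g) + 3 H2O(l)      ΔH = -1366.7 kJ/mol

(1) × 2: contributes 2·x
(2) reversed and × 3: (-3)·(-2802.5) = +8407.5 kJ/mol
(3) as written: -1366.7 kJ/mol
+23.2 = (+8407.5) + (-1366.7) + 2·x
x = (+23.2 − (+7040.8)) / (2) = -3508.8 kJ/mol

ΔH = -3508.8 kJ/mol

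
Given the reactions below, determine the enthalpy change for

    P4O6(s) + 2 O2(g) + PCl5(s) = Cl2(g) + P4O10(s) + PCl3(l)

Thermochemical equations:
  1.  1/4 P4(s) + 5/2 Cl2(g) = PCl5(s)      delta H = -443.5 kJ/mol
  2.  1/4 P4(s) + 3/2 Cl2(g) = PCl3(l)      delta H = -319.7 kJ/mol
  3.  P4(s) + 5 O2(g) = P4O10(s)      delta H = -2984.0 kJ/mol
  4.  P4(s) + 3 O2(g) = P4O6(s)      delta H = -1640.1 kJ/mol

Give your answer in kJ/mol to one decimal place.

delta H = -1220.1 kJ/mol

eq. 1 reversed: +443.5 kJ/mol
eq. 2 as written: -319.7 kJ/mol
eq. 3 as written: -2984.0 kJ/mol
eq. 4 reversed: +1640.1 kJ/mol
By Hess's law, delta H = (-1)·(-443.5) + (1)·(-319.7) + (1)·(-2984.0) + (-1)·(-1640.1) = -1220.1 kJ/mol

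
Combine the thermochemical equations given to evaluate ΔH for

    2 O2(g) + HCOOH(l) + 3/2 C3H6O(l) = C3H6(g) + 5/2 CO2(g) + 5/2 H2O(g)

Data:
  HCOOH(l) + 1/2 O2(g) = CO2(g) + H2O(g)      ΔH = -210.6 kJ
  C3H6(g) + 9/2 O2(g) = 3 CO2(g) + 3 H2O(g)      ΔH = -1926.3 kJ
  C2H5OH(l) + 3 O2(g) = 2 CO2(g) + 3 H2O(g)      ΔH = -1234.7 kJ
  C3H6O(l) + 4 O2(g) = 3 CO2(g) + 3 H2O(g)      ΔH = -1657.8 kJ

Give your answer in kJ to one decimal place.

equation 1 as written: -210.6 kJ
equation 2 reversed: +1926.3 kJ
equation 3: not needed.
equation 4 × 3/2: (3/2)·(-1657.8) = -2486.7 kJ
ΔH = (-210.6) + (+1926.3) + (-2486.7) = -771.0 kJ

ΔH = -771.0 kJ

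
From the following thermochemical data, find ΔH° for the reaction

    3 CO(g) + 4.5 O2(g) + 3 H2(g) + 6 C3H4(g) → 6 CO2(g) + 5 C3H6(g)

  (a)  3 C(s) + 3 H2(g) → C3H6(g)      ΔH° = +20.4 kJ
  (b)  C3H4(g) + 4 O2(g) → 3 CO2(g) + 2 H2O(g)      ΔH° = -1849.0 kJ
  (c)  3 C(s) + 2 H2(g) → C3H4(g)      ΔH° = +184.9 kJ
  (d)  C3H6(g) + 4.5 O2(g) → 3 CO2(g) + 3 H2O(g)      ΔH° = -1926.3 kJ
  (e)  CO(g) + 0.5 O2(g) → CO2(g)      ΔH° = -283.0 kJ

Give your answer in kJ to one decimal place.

(a) × 3: (3)·(+20.4) = +61.2 kJ
(b) × 3: (3)·(-1849.0) = -5547.0 kJ
(c) reversed and × 3: (-3)·(+184.9) = -554.7 kJ
(d) reversed and × 2: (-2)·(-1926.3) = +3852.6 kJ
(e) × 3: (3)·(-283.0) = -849.0 kJ
Combining the equations, ΔH° = (+61.2) + (-5547.0) + (-554.7) + (+3852.6) + (-849.0) = -3036.9 kJ

ΔH° = -3036.9 kJ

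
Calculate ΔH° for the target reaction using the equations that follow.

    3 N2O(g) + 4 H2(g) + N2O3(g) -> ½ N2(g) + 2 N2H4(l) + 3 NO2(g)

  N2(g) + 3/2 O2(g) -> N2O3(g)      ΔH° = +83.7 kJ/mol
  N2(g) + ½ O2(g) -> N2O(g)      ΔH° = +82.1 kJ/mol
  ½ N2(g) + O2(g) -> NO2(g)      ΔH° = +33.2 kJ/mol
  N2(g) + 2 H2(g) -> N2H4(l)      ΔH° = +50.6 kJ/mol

ΔH° = -129.2 kJ/mol

equation 1 reversed: -83.7 kJ/mol
equation 2 reversed and × 3: (-3)·(+82.1) = -246.3 kJ/mol
equation 3 × 3: (3)·(+33.2) = +99.6 kJ/mol
equation 4 × 2: (2)·(+50.6) = +101.2 kJ/mol
Combining the equations, ΔH° = (-1)·(+83.7) + (-3)·(+82.1) + (3)·(+33.2) + (2)·(+50.6) = -129.2 kJ/mol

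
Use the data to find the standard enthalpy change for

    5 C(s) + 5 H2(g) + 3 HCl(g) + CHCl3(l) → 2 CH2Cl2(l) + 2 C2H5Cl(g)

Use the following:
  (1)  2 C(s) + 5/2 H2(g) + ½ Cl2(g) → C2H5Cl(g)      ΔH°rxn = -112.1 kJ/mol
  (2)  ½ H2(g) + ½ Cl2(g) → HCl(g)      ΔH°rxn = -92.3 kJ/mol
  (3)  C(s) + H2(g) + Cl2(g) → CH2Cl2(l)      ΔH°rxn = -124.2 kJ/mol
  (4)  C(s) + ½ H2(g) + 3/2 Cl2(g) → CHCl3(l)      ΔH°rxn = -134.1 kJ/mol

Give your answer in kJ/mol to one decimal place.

(1) × 2: (2)·(-112.1) = -224.2 kJ/mol
(2) reversed and × 3: (-3)·(-92.3) = +276.9 kJ/mol
(3) × 2: (2)·(-124.2) = -248.4 kJ/mol
(4) reversed: +134.1 kJ/mol
ΔH°rxn = (2)·(-112.1) + (-3)·(-92.3) + (2)·(-124.2) + (-1)·(-134.1) = -61.6 kJ/mol

ΔH°rxn = -61.6 kJ/mol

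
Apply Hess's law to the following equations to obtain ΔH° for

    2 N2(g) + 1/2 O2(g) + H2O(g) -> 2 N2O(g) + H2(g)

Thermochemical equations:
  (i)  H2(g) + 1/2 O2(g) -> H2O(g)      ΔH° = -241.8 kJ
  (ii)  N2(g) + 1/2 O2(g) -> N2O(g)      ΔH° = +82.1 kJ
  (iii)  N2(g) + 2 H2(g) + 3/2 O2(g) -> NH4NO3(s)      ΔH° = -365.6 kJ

(i) reversed (reverse to put H2O(g) on the reactant side): +241.8 kJ
(ii) × 2 (scale by 2 for the 2 N2O(g)): (2)·(+82.1) = +164.2 kJ
(iii): not needed (NH4NO3(s) appears nowhere else).
Combining the equations, ΔH° = (+241.8) + (+164.2) = 406.0 kJ

ΔH° = 406.0 kJ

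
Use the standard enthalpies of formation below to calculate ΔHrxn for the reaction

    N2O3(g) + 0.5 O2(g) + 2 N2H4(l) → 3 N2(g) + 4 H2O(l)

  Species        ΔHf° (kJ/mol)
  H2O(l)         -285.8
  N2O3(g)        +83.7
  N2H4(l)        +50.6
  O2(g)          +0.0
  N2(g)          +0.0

ΔH°rxn = Σ nΔHf°(products) − Σ nΔHf°(reactants).
Products: 3·(+0.0) + 4·(-285.8) = -1143.2
Reactants: 1·(+83.7) + 1/2·(+0.0) + 2·(+50.6) = +184.9
ΔHrxn = (-1143.2) − (+184.9) = -1328.1 kJ/mol

ΔHrxn = -1328.1 kJ/mol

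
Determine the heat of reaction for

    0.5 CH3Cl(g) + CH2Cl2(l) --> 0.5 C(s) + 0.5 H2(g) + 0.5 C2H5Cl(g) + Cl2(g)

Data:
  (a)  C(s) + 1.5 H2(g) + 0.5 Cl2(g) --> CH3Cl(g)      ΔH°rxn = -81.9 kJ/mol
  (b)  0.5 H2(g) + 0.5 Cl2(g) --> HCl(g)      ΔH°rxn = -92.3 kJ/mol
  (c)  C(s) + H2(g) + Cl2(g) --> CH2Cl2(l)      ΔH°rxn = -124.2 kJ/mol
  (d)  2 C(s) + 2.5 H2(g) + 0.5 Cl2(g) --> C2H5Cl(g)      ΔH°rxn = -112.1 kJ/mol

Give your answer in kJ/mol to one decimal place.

(a) reversed and × 1/2: (-1/2)·(-81.9) = +40.95 kJ/mol
(b): not needed.
(c) reversed: +124.2 kJ/mol
(d) × 1/2: (1/2)·(-112.1) = -56.05 kJ/mol
Since enthalpy is a state function, ΔH°rxn = (+40.95) + (+124.2) + (-56.05) = 109.1 kJ/mol

ΔH°rxn = 109.1 kJ/mol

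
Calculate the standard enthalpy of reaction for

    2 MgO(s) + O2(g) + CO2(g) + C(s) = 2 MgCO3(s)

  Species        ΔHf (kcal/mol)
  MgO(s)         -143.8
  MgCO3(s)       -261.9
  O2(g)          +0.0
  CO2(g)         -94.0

Products: 2·(-261.9) = -523.8
Reactants: 2·(-143.8) + 1·(+0.0) + 1·(-94.0) + 1·(+0.0) = -381.6
ΔH° = (-523.8) − (-381.6) = -142.2 kcal/mol

ΔH° = -142.2 kcal/mol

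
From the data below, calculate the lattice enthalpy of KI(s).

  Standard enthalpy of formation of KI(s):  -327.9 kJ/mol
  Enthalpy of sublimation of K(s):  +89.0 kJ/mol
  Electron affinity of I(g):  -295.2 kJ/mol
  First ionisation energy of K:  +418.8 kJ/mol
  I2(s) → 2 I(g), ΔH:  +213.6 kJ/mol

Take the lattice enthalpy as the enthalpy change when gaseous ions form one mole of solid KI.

ΔHf° = 1·ΔHsub + 1·(ΣIE) + 1/2·D(I2) + 1·EA + U
-327.9 = 1·(+89.0) + 1·(+418.8) + 1/2·(+213.6) + 1·(-295.2) + U
U = -327.9 − (+319.4) = -647.3 kJ/mol

U = -647.3 kJ/mol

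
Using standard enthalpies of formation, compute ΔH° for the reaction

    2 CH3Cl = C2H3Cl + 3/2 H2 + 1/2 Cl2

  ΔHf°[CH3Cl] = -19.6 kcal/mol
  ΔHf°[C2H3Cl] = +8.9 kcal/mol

ΔH° = 48.1 kcal/mol

ΔH°rxn = Σ nΔHf°(products) − Σ nΔHf°(reactants).
Products: 1·(+8.9) + 3/2·(+0.0) + 1/2·(+0.0) = +8.9
Reactants: 2·(-19.6) = -39.2
ΔH° = (+8.9) − (-39.2) = 48.1 kcal/mol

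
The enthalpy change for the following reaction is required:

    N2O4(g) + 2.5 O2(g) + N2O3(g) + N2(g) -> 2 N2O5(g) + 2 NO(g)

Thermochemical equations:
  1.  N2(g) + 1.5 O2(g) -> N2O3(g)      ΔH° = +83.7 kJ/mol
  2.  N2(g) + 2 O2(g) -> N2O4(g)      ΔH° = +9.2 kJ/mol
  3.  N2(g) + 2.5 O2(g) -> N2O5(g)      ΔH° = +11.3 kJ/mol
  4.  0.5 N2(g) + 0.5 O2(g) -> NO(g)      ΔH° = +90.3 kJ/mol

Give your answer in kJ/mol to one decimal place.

eq. 1 reversed (reverse to put N2O3(g) on the reactant side): -83.7 kJ/mol
eq. 2 reversed (N2O4(g) must end up as a reactant): -9.2 kJ/mol
eq. 3 × 2 (×2 to match 2 N2O5(g) in the target): (2)·(+11.3) = +22.6 kJ/mol
eq. 4 × 2 (scale by 2 for the 2 NO(g)): (2)·(+90.3) = +180.6 kJ/mol
Combining the equations, ΔH° = (-1)·(+83.7) + (-1)·(+9.2) + (2)·(+11.3) + (2)·(+90.3) = 110.3 kJ/mol

ΔH° = 110.3 kJ/mol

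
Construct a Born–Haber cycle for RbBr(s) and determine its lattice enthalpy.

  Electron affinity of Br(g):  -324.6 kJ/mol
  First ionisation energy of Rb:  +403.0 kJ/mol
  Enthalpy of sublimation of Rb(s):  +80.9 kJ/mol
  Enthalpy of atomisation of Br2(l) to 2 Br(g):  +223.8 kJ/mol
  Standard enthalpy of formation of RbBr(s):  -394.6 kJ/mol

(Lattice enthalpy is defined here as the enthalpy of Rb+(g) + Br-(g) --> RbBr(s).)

ΔHf° = 1·ΔHsub + 1·(ΣIE) + 1/2·D(Br2) + 1·EA + U
-394.6 = 1·(+80.9) + 1·(+403.0) + 1/2·(+223.8) + 1·(-324.6) + U
U = -394.6 − (+271.2) = -665.8 kJ/mol

U = -665.8 kJ/mol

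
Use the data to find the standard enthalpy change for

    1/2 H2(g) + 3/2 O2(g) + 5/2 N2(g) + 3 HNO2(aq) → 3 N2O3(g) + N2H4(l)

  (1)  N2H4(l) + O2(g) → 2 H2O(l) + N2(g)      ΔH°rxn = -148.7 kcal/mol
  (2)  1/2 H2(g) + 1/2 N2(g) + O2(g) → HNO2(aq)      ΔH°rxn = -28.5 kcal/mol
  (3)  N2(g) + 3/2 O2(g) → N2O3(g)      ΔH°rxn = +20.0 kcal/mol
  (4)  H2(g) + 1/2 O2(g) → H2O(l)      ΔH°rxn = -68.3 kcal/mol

(1) reversed: +148.7 kcal/mol
(2) reversed and × 3: (-3)·(-28.5) = +85.5 kcal/mol
(3) × 3: (3)·(+20.0) = +60.0 kcal/mol
(4) × 2: (2)·(-68.3) = -136.6 kcal/mol
Combining the equations, ΔH°rxn = (+148.7) + (+85.5) + (+60.0) + (-136.6) = 157.6 kcal/mol

ΔH°rxn = 157.6 kcal/mol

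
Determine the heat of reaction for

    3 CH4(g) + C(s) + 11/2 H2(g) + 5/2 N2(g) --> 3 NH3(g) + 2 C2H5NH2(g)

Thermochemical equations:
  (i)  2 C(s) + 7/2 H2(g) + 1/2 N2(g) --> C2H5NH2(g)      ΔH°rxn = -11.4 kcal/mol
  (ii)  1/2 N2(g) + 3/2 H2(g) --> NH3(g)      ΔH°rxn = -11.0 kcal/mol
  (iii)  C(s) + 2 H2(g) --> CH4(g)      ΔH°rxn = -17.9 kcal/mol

ΔH°rxn = -2.1 kcal/mol

(i) × 2: (2)·(-11.4) = -22.8 kcal/mol
(ii) × 3: (3)·(-11.0) = -33.0 kcal/mol
(iii) reversed and × 3: (-3)·(-17.9) = +53.7 kcal/mol
Combining the equations, ΔH°rxn = (-22.8) + (-33.0) + (+53.7) = -2.1 kcal/mol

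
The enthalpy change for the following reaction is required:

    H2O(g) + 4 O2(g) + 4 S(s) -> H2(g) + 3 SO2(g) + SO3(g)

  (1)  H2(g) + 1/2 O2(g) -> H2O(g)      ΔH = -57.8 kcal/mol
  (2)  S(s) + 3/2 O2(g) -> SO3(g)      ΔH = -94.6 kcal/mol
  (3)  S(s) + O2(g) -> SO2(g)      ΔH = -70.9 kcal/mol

ΔH = -249.5 kcal/mol

(1) reversed (H2O(g) must end up as a reactant): +57.8 kcal/mol
(2) as written (SO3(g) already on the product side): -94.6 kcal/mol
(3) × 3 (×3 to match 3 SO2(g) in the target): (3)·(-70.9) = -212.7 kcal/mol
Since enthalpy is a state function, ΔH = (+57.8) + (-94.6) + (-212.7) = -249.5 kcal/mol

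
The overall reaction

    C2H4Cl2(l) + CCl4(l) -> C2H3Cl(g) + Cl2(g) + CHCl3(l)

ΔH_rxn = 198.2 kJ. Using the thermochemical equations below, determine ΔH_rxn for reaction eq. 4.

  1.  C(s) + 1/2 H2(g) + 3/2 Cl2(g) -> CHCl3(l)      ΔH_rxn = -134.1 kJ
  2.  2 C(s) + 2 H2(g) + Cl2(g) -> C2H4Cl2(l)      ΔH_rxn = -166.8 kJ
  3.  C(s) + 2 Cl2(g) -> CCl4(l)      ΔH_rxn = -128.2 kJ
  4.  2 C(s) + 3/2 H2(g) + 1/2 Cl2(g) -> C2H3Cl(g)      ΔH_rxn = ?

eq. 1 as written: -134.1 kJ
eq. 2 reversed: +166.8 kJ
eq. 3 reversed: +128.2 kJ
eq. 4 as written: contributes x
+198.2 = (-134.1) + (+166.8) + (+128.2) + x
x = (+198.2 − (+160.9)) / (1) = 37.3 kJ

ΔH_rxn = 37.3 kJ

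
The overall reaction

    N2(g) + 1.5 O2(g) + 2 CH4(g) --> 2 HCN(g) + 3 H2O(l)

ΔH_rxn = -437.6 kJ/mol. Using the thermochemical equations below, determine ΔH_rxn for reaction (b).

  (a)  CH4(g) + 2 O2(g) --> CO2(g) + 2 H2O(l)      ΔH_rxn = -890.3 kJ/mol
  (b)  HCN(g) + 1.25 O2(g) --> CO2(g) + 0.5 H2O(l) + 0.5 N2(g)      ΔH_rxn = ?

ΔH_rxn = -671.5 kJ/mol

(a) × 2 (×2 to match 2 CH4(g) in the target): (2)·(-890.3) = -1780.6 kJ/mol
(b) reversed and × 2 (reverse to put HCN(g) on the product side; scale by 2 for the 2 HCN(g)): contributes −2·x
-437.6 = (-1780.6) − 2·x
x = (-437.6 − (-1780.6)) / (-2) = -671.5 kJ/mol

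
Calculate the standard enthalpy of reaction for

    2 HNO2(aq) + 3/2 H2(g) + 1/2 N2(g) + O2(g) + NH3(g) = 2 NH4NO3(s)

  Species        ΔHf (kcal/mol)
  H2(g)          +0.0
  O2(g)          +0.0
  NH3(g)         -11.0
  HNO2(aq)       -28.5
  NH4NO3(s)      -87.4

ΔH_rxn = -106.8 kcal/mol

ΔH°rxn = Σ nΔHf°(products) − Σ nΔHf°(reactants).
Products: 2·(-87.4) = -174.8
Reactants: 2·(-28.5) + 3/2·(+0.0) + 1/2·(+0.0) + 1·(+0.0) + 1·(-11.0) = -68.0
ΔH_rxn = (-174.8) − (-68.0) = -106.8 kcal/mol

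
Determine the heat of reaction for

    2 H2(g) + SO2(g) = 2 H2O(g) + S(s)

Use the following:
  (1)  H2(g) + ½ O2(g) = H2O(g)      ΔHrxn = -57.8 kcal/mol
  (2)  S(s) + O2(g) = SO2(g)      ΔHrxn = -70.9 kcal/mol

(1) × 2 (×2 to match 2 H2O(g) in the target): (2)·(-57.8) = -115.6 kcal/mol
(2) reversed (reverse to put SO2(g) on the reactant side): +70.9 kcal/mol
ΔHrxn = (-115.6) + (+70.9) = -44.7 kcal/mol

ΔHrxn = -44.7 kcal/mol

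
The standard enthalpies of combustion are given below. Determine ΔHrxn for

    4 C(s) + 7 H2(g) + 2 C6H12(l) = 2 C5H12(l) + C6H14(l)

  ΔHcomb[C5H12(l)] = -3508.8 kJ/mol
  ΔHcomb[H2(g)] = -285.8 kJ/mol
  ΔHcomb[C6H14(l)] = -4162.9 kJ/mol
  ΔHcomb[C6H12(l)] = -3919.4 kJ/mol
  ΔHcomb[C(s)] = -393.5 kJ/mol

ΔHrxn = -232.9 kJ/mol

Using ΔH = Σ nΔHc°(reactants) − Σ nΔHc°(products):
= [4·(-393.5) + 7·(-285.8) + 2·(-3919.4)] − [2·(-3508.8) + 1·(-4162.9)]
= -232.9 kJ/mol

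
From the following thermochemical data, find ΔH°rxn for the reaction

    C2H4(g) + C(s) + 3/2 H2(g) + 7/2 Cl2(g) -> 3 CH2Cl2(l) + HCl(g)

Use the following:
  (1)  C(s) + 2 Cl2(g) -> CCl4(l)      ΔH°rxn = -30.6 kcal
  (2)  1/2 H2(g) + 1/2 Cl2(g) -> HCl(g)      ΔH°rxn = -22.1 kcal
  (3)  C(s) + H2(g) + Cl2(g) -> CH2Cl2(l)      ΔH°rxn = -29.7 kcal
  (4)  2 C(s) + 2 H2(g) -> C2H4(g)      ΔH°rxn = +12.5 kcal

ΔH°rxn = -123.7 kcal

(1): not needed (CCl4(l) appears nowhere else).
(2) as written (HCl(g) already on the product side): -22.1 kcal
(3) × 3 (scale by 3 for the 3 CH2Cl2(l)): (3)·(-29.7) = -89.1 kcal
(4) reversed (reverse to put C2H4(g) on the reactant side): -12.5 kcal
ΔH°rxn = (-22.1) + (-89.1) + (-12.5) = -123.7 kcal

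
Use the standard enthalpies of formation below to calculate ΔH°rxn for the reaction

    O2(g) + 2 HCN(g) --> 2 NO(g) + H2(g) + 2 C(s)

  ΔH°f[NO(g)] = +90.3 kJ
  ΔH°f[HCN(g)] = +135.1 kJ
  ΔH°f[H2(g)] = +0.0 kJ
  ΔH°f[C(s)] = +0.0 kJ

Products: 2·(+90.3) + 1·(+0.0) + 2·(+0.0) = +180.6
Reactants: 1·(+0.0) + 2·(+135.1) = +270.2
ΔH°rxn = (+180.6) − (+270.2) = -89.6 kJ

ΔH°rxn = -89.6 kJ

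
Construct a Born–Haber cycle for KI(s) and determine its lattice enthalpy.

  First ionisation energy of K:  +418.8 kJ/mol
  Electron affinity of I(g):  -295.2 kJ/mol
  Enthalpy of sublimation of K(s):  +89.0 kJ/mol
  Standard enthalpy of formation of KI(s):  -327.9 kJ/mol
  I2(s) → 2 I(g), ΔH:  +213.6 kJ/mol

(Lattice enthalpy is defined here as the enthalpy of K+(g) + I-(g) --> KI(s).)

ΔHf° = 1·ΔHsub + 1·(ΣIE) + 1/2·D(I2) + 1·EA + U
-327.9 = 1·(+89.0) + 1·(+418.8) + 1/2·(+213.6) + 1·(-295.2) + U
U = -327.9 − (+319.4) = -647.3 kJ/mol

U = -647.3 kJ/mol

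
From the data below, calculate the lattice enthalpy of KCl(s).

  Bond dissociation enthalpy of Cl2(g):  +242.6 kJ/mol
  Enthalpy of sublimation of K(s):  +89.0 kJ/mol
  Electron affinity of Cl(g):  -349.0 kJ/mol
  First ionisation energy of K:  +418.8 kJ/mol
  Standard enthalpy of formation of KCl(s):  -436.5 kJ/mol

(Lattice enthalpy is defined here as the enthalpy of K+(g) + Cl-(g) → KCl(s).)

U = -716.6 kJ/mol

ΔHf° = 1·ΔHsub + 1·(ΣIE) + 1/2·D(Cl2) + 1·EA + U
-436.5 = 1·(+89.0) + 1·(+418.8) + 1/2·(+242.6) + 1·(-349.0) + U
U = -436.5 − (+280.1) = -716.6 kJ/mol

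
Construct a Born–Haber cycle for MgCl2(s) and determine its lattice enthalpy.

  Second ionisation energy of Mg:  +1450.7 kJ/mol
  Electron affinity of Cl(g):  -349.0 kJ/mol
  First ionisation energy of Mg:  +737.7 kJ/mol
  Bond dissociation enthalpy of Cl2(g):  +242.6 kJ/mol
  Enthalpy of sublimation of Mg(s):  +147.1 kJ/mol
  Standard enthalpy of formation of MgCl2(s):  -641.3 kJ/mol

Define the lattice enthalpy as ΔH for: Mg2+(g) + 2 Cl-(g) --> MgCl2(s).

U = -2521.4 kJ/mol

ΔHf° = 1·ΔHsub + 1·(ΣIE) + 1·D(Cl2) + 2·EA + U
-641.3 = 1·(+147.1) + 1·(+2188.4) + 1·(+242.6) + 2·(-349.0) + U
U = -641.3 − (+1880.1) = -2521.4 kJ/mol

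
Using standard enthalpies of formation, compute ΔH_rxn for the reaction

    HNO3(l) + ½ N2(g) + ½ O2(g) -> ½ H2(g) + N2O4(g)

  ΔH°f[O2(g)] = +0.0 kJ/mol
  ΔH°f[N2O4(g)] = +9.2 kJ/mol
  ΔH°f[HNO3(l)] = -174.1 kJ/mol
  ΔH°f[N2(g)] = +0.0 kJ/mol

Products: 1/2·(+0.0) + 1·(+9.2) = +9.2
Reactants: 1·(-174.1) + 1/2·(+0.0) + 1/2·(+0.0) = -174.1
ΔH_rxn = (+9.2) − (-174.1) = 183.3 kJ/mol

ΔH_rxn = 183.3 kJ/mol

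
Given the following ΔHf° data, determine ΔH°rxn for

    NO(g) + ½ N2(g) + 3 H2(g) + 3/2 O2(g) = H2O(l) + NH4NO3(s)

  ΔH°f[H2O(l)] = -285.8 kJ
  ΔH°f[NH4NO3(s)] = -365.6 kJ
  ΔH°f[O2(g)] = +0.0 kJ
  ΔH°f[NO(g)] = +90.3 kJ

Products: 1·(-285.8) + 1·(-365.6) = -651.4
Reactants: 1·(+90.3) + 1/2·(+0.0) + 3·(+0.0) + 3/2·(+0.0) = +90.3
ΔH°rxn = (-651.4) − (+90.3) = -741.7 kJ

ΔH°rxn = -741.7 kJ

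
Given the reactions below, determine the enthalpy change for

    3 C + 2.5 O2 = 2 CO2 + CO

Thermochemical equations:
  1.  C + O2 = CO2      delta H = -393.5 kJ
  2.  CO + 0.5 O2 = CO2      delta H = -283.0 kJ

delta H = -897.5 kJ

eq. 1 × 3: (3)·(-393.5) = -1180.5 kJ
eq. 2 reversed: +283.0 kJ
delta H = (-1180.5) + (+283.0) = -897.5 kJ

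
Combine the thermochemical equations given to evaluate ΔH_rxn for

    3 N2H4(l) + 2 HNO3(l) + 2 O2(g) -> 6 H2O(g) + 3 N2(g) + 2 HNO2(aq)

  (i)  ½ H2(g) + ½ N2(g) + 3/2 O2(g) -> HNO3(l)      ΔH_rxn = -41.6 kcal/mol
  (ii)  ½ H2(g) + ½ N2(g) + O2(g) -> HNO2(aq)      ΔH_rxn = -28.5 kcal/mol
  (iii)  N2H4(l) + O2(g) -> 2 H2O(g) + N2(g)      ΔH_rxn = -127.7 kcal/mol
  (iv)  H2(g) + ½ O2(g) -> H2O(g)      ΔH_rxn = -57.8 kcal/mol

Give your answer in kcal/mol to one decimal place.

ΔH_rxn = -356.9 kcal/mol

(i) reversed and × 2 (reverse to put HNO3(l) on the reactant side; scale by 2 for the 2 HNO3(l)): (-2)·(-41.6) = +83.2 kcal/mol
(ii) × 2 (scale by 2 for the 2 HNO2(aq)): (2)·(-28.5) = -57.0 kcal/mol
(iii) × 3 (scale by 3 for the 3 N2H4(l)): (3)·(-127.7) = -383.1 kcal/mol
(iv): not needed.
Summing the manipulated equations, ΔH_rxn = (+83.2) + (-57.0) + (-383.1) = -356.9 kcal/mol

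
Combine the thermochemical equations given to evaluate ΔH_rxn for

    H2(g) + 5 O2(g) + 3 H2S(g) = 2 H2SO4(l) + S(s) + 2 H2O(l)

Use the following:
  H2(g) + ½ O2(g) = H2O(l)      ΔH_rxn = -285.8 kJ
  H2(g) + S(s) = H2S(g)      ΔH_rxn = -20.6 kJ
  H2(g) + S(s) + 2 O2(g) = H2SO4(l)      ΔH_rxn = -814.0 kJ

equation 1 × 2 (scale by 2 for the 2 H2O(l)): (2)·(-285.8) = -571.6 kJ
equation 2 reversed and × 3 (H2S(g) must end up as a reactant; ×3 to match 3 H2S(g) in the target): (-3)·(-20.6) = +61.8 kJ
equation 3 × 2 (scale by 2 for the 2 H2SO4(l)): (2)·(-814.0) = -1628.0 kJ
ΔH_rxn = (-571.6) + (+61.8) + (-1628.0) = -2137.8 kJ

ΔH_rxn = -2137.8 kJ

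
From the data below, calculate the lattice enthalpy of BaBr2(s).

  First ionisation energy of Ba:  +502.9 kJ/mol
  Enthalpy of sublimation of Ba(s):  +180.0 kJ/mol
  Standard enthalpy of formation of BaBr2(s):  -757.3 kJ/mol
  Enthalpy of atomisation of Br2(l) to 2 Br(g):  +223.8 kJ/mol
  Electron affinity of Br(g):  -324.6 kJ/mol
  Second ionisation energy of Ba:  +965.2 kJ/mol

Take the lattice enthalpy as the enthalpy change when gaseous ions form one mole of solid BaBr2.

U = -1980.0 kJ/mol

ΔHf° = 1·ΔHsub + 1·(ΣIE) + 1·D(Br2) + 2·EA + U
-757.3 = 1·(+180.0) + 1·(+1468.1) + 1·(+223.8) + 2·(-324.6) + U
U = -757.3 − (+1222.7) = -1980.0 kJ/mol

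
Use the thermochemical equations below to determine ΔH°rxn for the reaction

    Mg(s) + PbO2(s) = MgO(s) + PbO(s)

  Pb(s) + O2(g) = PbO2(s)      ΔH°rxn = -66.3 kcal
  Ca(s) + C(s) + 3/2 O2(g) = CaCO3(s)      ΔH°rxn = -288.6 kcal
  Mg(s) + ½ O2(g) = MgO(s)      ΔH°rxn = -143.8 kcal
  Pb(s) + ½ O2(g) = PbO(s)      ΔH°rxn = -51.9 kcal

ΔH°rxn = -129.4 kcal

equation 1 reversed (reverse to put PbO2(s) on the reactant side): +66.3 kcal
equation 2: not needed (CaCO3(s) appears nowhere else).
equation 3 as written (MgO(s) already on the product side): -143.8 kcal
equation 4 as written (PbO(s) already on the product side): -51.9 kcal
Combining the equations, ΔH°rxn = (-1)·(-66.3) + (1)·(-143.8) + (1)·(-51.9) = -129.4 kcal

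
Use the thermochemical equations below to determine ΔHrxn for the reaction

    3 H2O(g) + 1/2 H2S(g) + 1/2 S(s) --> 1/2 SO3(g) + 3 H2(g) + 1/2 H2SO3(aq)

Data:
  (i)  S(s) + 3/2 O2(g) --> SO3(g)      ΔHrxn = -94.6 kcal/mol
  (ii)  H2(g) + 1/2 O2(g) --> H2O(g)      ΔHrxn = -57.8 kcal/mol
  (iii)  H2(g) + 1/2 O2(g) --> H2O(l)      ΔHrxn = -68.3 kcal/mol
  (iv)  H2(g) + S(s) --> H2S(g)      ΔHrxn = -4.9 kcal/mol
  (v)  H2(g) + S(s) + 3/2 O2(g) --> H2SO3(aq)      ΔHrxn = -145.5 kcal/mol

ΔHrxn = 55.8 kcal/mol

(i) × 1/2 (×1/2 to match 1/2 SO3(g) in the target): (1/2)·(-94.6) = -47.3 kcal/mol
(ii) reversed and × 3 (H2O(g) must end up as a reactant; scale by 3 for the 3 H2O(g)): (-3)·(-57.8) = +173.4 kcal/mol
(iii): not needed (H2O(l) appears nowhere else).
(iv) reversed and × 1/2 (reverse to put H2S(g) on the reactant side; scale by 1/2 for the 1/2 H2S(g)): (-1/2)·(-4.9) = +2.45 kcal/mol
(v) × 1/2 (×1/2 to match 1/2 H2SO3(aq) in the target): (1/2)·(-145.5) = -72.75 kcal/mol
By Hess's law, ΔHrxn = (1/2)·(-94.6) + (-3)·(-57.8) + (-1/2)·(-4.9) + (1/2)·(-145.5) = 55.8 kcal/mol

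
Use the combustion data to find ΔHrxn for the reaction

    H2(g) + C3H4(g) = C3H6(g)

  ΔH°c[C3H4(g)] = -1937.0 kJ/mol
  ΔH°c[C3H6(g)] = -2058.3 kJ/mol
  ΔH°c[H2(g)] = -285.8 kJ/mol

With combustion enthalpies, reactants minus products:
= [1·(-285.8) + 1·(-1937.0)] − [1·(-2058.3)]
= -164.5 kJ/mol

ΔHrxn = -164.5 kJ/mol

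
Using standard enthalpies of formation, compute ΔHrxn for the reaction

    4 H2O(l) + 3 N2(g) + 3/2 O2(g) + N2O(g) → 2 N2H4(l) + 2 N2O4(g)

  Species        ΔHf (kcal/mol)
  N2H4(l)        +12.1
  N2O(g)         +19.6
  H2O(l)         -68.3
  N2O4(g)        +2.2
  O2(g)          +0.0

ΔHrxn = 282.2 kcal/mol

Products: 2·(+12.1) + 2·(+2.2) = +28.6
Reactants: 4·(-68.3) + 3·(+0.0) + 3/2·(+0.0) + 1·(+19.6) = -253.6
ΔHrxn = (+28.6) − (-253.6) = 282.2 kcal/mol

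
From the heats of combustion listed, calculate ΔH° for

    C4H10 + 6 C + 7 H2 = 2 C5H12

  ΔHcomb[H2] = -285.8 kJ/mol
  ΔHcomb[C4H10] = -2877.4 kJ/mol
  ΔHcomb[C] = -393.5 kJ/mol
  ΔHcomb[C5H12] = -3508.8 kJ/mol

With combustion enthalpies, reactants minus products:
= [1·(-2877.4) + 6·(-393.5) + 7·(-285.8)] − [2·(-3508.8)]
= -221.4 kJ/mol

ΔH° = -221.4 kJ/mol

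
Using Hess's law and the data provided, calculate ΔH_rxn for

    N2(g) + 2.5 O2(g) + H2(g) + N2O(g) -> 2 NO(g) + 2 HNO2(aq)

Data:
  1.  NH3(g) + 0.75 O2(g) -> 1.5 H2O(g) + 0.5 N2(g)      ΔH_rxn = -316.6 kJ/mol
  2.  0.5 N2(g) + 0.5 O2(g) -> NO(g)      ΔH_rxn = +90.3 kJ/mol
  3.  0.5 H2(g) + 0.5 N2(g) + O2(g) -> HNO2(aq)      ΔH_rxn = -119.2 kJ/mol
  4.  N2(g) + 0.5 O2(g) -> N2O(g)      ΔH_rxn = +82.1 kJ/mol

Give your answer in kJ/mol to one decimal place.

eq. 1: not needed (NH3(g) appears nowhere else).
eq. 2 × 2 (scale by 2 for the 2 NO(g)): (2)·(+90.3) = +180.6 kJ/mol
eq. 3 × 2 (×2 to match 2 HNO2(aq) in the target): (2)·(-119.2) = -238.4 kJ/mol
eq. 4 reversed (reverse to put N2O(g) on the reactant side): -82.1 kJ/mol
ΔH_rxn = (2)·(+90.3) + (2)·(-119.2) + (-1)·(+82.1) = -139.9 kJ/mol

ΔH_rxn = -139.9 kJ/mol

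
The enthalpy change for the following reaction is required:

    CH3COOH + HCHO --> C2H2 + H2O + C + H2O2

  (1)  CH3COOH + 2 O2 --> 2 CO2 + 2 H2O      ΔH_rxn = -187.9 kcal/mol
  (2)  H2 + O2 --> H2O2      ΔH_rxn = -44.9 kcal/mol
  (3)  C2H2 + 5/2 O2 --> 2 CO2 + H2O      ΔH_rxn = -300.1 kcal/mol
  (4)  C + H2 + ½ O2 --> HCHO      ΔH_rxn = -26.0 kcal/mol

(1) as written: -187.9 kcal/mol
(2) as written: -44.9 kcal/mol
(3) reversed: +300.1 kcal/mol
(4) reversed: +26.0 kcal/mol
ΔH_rxn = (1)·(-187.9) + (1)·(-44.9) + (-1)·(-300.1) + (-1)·(-26.0) = 93.3 kcal/mol

ΔH_rxn = 93.3 kcal/mol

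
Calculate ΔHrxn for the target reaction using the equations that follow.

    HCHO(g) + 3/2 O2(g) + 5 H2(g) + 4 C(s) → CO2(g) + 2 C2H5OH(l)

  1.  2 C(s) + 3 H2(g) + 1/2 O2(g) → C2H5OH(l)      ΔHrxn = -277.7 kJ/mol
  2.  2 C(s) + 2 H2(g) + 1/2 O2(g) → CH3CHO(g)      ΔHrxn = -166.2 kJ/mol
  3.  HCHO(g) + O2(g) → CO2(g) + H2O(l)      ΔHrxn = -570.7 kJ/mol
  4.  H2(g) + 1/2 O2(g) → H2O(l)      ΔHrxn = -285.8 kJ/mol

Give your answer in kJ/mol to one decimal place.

ΔHrxn = -840.3 kJ/mol

eq. 1 × 2 (scale by 2 for the 2 C2H5OH(l)): (2)·(-277.7) = -555.4 kJ/mol
eq. 2: not needed (CH3CHO(g) appears nowhere else).
eq. 3 as written (HCHO(g) already on the reactant side): -570.7 kJ/mol
eq. 4 reversed: +285.8 kJ/mol
ΔHrxn = (-555.4) + (-570.7) + (+285.8) = -840.3 kJ/mol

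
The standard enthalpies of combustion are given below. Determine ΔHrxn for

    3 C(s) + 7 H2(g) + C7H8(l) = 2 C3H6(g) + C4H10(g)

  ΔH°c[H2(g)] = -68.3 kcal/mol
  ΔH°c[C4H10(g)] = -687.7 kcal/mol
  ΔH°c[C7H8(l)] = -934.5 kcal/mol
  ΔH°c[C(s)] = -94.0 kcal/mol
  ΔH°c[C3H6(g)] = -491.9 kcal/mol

ΔHrxn = -23.1 kcal/mol

With combustion enthalpies, reactants minus products:
= [3·(-94.0) + 7·(-68.3) + 1·(-934.5)] − [2·(-491.9) + 1·(-687.7)]
= -23.1 kcal/mol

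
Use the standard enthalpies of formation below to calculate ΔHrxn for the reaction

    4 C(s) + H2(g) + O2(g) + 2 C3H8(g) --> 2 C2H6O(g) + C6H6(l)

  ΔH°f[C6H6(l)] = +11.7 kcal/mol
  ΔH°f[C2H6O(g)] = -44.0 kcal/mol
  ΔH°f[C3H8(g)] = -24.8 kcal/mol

ΔHrxn = -26.7 kcal/mol

Products: 2·(-44.0) + 1·(+11.7) = -76.3
Reactants: 4·(+0.0) + 1·(+0.0) + 1·(+0.0) + 2·(-24.8) = -49.6
ΔHrxn = (-76.3) − (-49.6) = -26.7 kcal/mol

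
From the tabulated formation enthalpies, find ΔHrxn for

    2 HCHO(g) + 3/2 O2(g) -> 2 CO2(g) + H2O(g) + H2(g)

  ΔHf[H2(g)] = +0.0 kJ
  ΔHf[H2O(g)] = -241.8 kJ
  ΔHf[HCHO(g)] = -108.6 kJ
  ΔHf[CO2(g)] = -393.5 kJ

ΔHrxn = -811.6 kJ

ΔH°rxn = Σ nΔHf°(products) − Σ nΔHf°(reactants).
Products: 2·(-393.5) + 1·(-241.8) + 1·(+0.0) = -1028.8
Reactants: 2·(-108.6) + 3/2·(+0.0) = -217.2
ΔHrxn = (-1028.8) − (-217.2) = -811.6 kJ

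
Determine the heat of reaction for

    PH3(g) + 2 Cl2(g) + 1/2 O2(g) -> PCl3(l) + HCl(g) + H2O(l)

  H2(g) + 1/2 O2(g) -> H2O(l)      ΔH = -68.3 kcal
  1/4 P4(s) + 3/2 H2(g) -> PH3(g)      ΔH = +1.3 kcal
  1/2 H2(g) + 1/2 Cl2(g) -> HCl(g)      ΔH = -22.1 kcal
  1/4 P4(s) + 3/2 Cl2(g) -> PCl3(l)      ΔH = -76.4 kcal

ΔH = -168.1 kcal

equation 1 as written: -68.3 kcal
equation 2 reversed: -1.3 kcal
equation 3 as written: -22.1 kcal
equation 4 as written: -76.4 kcal
Combining the equations, ΔH = (-68.3) + (-1.3) + (-22.1) + (-76.4) = -168.1 kcal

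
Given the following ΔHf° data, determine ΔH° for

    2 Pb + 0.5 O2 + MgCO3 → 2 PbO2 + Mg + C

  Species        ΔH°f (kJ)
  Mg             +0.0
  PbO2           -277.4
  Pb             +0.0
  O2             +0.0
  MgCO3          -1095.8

Products: 2·(-277.4) + 1·(+0.0) + 1·(+0.0) = -554.8
Reactants: 2·(+0.0) + 1/2·(+0.0) + 1·(-1095.8) = -1095.8
ΔH° = (-554.8) − (-1095.8) = 541.0 kJ

ΔH° = 541.0 kJ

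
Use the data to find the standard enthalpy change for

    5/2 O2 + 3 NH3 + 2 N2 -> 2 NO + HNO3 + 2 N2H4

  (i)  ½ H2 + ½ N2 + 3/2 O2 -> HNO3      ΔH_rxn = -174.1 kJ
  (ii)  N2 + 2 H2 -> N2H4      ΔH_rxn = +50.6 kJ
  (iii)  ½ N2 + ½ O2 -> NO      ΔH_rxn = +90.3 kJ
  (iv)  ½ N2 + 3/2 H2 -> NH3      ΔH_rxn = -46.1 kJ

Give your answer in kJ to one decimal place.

ΔH_rxn = 246.0 kJ

(i) as written: -174.1 kJ
(ii) × 2: (2)·(+50.6) = +101.2 kJ
(iii) × 2: (2)·(+90.3) = +180.6 kJ
(iv) reversed and × 3: (-3)·(-46.1) = +138.3 kJ
By Hess's law, ΔH_rxn = (-174.1) + (+101.2) + (+180.6) + (+138.3) = 246.0 kJ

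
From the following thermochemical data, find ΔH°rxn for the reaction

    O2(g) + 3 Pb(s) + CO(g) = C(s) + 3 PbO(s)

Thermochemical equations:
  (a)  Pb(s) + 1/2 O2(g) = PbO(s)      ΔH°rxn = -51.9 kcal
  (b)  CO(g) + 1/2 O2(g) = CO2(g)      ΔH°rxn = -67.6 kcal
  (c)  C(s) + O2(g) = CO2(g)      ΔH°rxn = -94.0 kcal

ΔH°rxn = -129.3 kcal

(a) × 3: (3)·(-51.9) = -155.7 kcal
(b) as written: -67.6 kcal
(c) reversed: +94.0 kcal
ΔH°rxn = (3)·(-51.9) + (1)·(-67.6) + (-1)·(-94.0) = -129.3 kcal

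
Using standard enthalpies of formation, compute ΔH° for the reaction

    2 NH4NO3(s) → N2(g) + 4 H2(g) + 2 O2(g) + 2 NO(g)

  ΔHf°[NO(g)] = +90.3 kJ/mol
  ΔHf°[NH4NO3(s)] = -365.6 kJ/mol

ΔH°rxn = Σ nΔHf°(products) − Σ nΔHf°(reactants).
Products: 1·(+0.0) + 4·(+0.0) + 2·(+0.0) + 2·(+90.3) = +180.6
Reactants: 2·(-365.6) = -731.2
ΔH° = (+180.6) − (-731.2) = 911.8 kJ/mol

ΔH° = 911.8 kJ/mol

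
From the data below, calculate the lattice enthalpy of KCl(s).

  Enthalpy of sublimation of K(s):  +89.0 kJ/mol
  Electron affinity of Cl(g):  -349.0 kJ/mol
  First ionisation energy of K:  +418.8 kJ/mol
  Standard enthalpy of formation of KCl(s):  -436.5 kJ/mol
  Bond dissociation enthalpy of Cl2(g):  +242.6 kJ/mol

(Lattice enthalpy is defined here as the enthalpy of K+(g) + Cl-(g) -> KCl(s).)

ΔHf° = 1·ΔHsub + 1·(ΣIE) + 1/2·D(Cl2) + 1·EA + U
-436.5 = 1·(+89.0) + 1·(+418.8) + 1/2·(+242.6) + 1·(-349.0) + U
U = -436.5 − (+280.1) = -716.6 kJ/mol

U = -716.6 kJ/mol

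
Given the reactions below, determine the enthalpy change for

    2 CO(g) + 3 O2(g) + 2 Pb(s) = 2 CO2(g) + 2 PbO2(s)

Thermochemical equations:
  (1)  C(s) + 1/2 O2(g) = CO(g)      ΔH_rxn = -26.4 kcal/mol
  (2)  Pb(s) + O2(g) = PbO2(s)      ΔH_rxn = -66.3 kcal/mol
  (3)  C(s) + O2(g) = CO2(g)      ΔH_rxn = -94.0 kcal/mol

ΔH_rxn = -267.8 kcal/mol

(1) reversed and × 2: (-2)·(-26.4) = +52.8 kcal/mol
(2) × 2: (2)·(-66.3) = -132.6 kcal/mol
(3) × 2: (2)·(-94.0) = -188.0 kcal/mol
ΔH_rxn = (+52.8) + (-132.6) + (-188.0) = -267.8 kcal/mol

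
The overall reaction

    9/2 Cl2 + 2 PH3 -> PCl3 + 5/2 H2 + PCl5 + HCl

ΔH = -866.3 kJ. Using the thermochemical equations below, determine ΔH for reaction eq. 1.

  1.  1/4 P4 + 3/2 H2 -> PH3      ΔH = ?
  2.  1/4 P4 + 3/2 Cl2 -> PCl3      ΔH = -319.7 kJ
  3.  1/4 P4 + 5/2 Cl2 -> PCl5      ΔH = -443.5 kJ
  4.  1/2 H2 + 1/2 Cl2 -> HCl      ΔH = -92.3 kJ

ΔH = 5.4 kJ

eq. 1 reversed and × 2 (reverse to put PH3 on the reactant side; ×2 to match 2 PH3 in the target): contributes −2·x
eq. 2 as written (PCl3 already on the product side): -319.7 kJ
eq. 3 as written (PCl5 already on the product side): -443.5 kJ
eq. 4 as written (HCl already on the product side): -92.3 kJ
-866.3 = (-319.7) + (-443.5) + (-92.3) − 2·x
x = (-866.3 − (-855.5)) / (-2) = 5.4 kJ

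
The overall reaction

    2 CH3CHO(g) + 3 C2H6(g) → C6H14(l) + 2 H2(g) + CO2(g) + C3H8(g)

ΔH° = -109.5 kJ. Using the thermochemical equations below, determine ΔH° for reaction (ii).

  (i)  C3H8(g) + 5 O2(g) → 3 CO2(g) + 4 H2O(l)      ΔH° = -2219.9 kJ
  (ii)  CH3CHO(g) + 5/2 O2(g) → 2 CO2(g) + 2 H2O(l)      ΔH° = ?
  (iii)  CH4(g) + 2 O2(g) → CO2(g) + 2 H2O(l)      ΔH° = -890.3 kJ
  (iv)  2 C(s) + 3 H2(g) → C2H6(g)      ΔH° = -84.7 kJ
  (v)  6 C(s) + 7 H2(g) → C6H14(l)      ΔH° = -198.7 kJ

ΔH° = -1192.4 kJ

(i) reversed (reverse to put C3H8(g) on the product side): +2219.9 kJ
(ii) × 2 (×2 to match 2 CH3CHO(g) in the target): contributes 2·x
(iii): not needed (CH4(g) appears nowhere else).
(iv) reversed and × 3 (C2H6(g) must end up as a reactant; scale by 3 for the 3 C2H6(g)): (-3)·(-84.7) = +254.1 kJ
(v) as written (C6H14(l) already on the product side): -198.7 kJ
-109.5 = (+2219.9) + (+254.1) + (-198.7) + 2·x
x = (-109.5 − (+2275.3)) / (2) = -1192.4 kJ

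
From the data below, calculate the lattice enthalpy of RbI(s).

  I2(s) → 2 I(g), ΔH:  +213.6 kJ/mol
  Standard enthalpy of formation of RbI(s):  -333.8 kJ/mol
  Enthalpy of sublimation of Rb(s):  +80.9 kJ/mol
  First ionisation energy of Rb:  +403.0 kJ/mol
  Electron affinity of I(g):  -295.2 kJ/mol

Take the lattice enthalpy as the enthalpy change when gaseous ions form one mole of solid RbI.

ΔHf° = 1·ΔHsub + 1·(ΣIE) + 1/2·D(I2) + 1·EA + U
-333.8 = 1·(+80.9) + 1·(+403.0) + 1/2·(+213.6) + 1·(-295.2) + U
U = -333.8 − (+295.5) = -629.3 kJ/mol

U = -629.3 kJ/mol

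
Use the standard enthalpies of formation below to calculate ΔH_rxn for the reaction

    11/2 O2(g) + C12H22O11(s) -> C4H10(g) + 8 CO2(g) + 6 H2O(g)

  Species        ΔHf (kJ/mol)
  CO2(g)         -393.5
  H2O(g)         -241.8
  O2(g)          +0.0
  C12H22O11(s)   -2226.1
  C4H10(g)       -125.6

Products: 1·(-125.6) + 8·(-393.5) + 6·(-241.8) = -4724.4
Reactants: 11/2·(+0.0) + 1·(-2226.1) = -2226.1
ΔH_rxn = (-4724.4) − (-2226.1) = -2498.3 kJ/mol

ΔH_rxn = -2498.3 kJ/mol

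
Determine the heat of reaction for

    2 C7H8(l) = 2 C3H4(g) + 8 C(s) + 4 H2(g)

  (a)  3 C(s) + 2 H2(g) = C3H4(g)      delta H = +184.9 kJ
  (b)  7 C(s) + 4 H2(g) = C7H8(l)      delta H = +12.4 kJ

delta H = 345.0 kJ

(a) × 2: (2)·(+184.9) = +369.8 kJ
(b) reversed and × 2: (-2)·(+12.4) = -24.8 kJ
delta H = (2)·(+184.9) + (-2)·(+12.4) = 345.0 kJ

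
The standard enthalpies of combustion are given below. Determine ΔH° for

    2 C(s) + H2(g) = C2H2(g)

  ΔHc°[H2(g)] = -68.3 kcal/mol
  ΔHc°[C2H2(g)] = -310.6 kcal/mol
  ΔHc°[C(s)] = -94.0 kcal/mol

ΔH° = 54.3 kcal/mol

Using ΔH = Σ nΔHc°(reactants) − Σ nΔHc°(products):
= [2·(-94.0) + 1·(-68.3)] − [1·(-310.6)]
= 54.3 kcal/mol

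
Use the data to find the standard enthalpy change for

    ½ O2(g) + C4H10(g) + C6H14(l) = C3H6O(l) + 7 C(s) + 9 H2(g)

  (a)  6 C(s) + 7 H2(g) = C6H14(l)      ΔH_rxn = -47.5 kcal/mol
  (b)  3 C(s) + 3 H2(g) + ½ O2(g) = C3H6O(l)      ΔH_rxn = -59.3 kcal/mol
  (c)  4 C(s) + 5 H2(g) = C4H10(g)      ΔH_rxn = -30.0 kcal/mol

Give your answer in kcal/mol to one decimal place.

ΔH_rxn = 18.2 kcal/mol

(a) reversed (reverse to put C6H14(l) on the reactant side): +47.5 kcal/mol
(b) as written (C3H6O(l) already on the product side): -59.3 kcal/mol
(c) reversed (C4H10(g) must end up as a reactant): +30.0 kcal/mol
Summing the manipulated equations, ΔH_rxn = (-1)·(-47.5) + (1)·(-59.3) + (-1)·(-30.0) = 18.2 kcal/mol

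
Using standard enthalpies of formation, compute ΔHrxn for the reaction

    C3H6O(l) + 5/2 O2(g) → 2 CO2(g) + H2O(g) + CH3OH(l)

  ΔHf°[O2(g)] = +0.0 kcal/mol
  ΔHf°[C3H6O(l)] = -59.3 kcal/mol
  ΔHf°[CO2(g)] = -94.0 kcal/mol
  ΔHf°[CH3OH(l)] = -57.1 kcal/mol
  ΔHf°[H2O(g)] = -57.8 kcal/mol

Products: 2·(-94.0) + 1·(-57.8) + 1·(-57.1) = -302.9
Reactants: 1·(-59.3) + 5/2·(+0.0) = -59.3
ΔHrxn = (-302.9) − (-59.3) = -243.6 kcal/mol

ΔHrxn = -243.6 kcal/mol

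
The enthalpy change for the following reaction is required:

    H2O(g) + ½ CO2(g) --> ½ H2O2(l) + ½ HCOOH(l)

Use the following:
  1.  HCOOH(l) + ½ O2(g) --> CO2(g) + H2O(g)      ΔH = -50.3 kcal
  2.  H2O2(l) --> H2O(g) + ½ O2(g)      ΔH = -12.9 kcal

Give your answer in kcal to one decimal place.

ΔH = 31.6 kcal

eq. 1 reversed and × 1/2 (reverse to put HCOOH(l) on the product side; scale by 1/2 for the 1/2 HCOOH(l)): (-1/2)·(-50.3) = +25.15 kcal
eq. 2 reversed and × 1/2 (H2O2(l) must end up as a product; ×1/2 to match 1/2 H2O2(l) in the target): (-1/2)·(-12.9) = +6.45 kcal
ΔH = (-1/2)·(-50.3) + (-1/2)·(-12.9) = 31.6 kcal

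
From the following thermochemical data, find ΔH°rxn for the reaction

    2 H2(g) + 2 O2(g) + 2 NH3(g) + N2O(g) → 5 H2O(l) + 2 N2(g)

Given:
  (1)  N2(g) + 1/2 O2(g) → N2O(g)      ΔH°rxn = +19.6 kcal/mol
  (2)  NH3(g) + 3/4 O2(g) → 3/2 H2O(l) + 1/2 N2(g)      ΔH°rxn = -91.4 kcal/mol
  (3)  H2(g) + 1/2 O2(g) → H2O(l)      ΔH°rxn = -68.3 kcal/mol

ΔH°rxn = -339.0 kcal/mol

(1) reversed: -19.6 kcal/mol
(2) × 2: (2)·(-91.4) = -182.8 kcal/mol
(3) × 2: (2)·(-68.3) = -136.6 kcal/mol
ΔH°rxn = (-1)·(+19.6) + (2)·(-91.4) + (2)·(-68.3) = -339.0 kcal/mol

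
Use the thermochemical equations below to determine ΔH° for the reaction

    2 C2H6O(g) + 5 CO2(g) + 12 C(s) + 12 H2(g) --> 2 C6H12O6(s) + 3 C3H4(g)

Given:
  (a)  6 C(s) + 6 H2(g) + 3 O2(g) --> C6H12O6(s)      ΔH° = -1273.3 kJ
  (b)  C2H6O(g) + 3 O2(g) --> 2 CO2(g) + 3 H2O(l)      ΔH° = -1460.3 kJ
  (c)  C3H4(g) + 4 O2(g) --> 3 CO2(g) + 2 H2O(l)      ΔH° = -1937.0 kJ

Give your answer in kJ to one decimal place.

ΔH° = 343.8 kJ

(a) × 2 (scale by 2 for the 2 C6H12O6(s)): (2)·(-1273.3) = -2546.6 kJ
(b) × 2 (scale by 2 for the 2 C2H6O(g)): (2)·(-1460.3) = -2920.6 kJ
(c) reversed and × 3 (C3H4(g) must end up as a product; ×3 to match 3 C3H4(g) in the target): (-3)·(-1937.0) = +5811.0 kJ
Summing the manipulated equations, ΔH° = (-2546.6) + (-2920.6) + (+5811.0) = 343.8 kJ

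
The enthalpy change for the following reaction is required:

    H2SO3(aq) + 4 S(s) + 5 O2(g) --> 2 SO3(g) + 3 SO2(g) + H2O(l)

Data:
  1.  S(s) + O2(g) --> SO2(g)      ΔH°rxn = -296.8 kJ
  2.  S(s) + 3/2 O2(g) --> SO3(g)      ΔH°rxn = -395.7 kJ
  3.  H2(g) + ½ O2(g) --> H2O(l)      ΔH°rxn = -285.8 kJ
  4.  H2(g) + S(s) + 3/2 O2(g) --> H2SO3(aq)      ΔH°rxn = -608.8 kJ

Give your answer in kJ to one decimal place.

eq. 1 × 3: (3)·(-296.8) = -890.4 kJ
eq. 2 × 2: (2)·(-395.7) = -791.4 kJ
eq. 3 as written: -285.8 kJ
eq. 4 reversed: +608.8 kJ
Combining the equations, ΔH°rxn = (-890.4) + (-791.4) + (-285.8) + (+608.8) = -1358.8 kJ

ΔH°rxn = -1358.8 kJ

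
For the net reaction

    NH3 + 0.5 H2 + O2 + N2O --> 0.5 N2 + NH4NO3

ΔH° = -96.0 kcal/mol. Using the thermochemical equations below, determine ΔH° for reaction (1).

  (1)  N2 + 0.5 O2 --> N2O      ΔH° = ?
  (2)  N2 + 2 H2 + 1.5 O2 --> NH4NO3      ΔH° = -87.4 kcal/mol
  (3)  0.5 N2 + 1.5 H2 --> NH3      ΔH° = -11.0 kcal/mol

(1) reversed: contributes −x
(2) as written: -87.4 kcal/mol
(3) reversed: +11.0 kcal/mol
-96.0 = (-87.4) + (+11.0) − x
x = (-96.0 − (-76.4)) / (-1) = 19.6 kcal/mol

ΔH° = 19.6 kcal/mol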